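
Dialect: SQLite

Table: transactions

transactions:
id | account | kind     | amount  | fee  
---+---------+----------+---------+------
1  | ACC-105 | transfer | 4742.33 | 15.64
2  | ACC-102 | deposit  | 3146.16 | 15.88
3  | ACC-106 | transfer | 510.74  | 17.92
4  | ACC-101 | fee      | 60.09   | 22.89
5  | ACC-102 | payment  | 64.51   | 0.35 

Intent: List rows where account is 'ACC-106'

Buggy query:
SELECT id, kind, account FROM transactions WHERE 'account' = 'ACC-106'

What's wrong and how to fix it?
Bug: Single quotes denote string literals in SQL; the column name is being compared as a constant string

Fix: Reference the column as account without single quotes

Corrected query:
SELECT id, kind, account FROM transactions WHERE account = 'ACC-106'

Result:
id | kind     | account
---+----------+--------
3  | transfer | ACC-106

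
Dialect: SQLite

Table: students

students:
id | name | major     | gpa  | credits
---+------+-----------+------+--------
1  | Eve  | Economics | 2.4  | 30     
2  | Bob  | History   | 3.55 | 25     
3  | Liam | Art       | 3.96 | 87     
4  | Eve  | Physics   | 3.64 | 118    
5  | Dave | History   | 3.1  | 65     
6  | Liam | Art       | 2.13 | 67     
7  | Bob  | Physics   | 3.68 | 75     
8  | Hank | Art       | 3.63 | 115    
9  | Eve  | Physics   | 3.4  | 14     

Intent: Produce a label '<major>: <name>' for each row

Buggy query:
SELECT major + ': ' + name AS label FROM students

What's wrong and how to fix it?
Bug: '+' is numeric addition; on text columns SQLite converts them to 0 instead of concatenating

Fix: Use the || operator for string concatenation

Corrected query:
SELECT major || ': ' || name AS label FROM students

Result:
label         
--------------
Economics: Eve
History: Bob  
Art: Liam     
Physics: Eve  
History: Dave 
Art: Liam     
Physics: Bob  
Art: Hank     
Physics: Eve  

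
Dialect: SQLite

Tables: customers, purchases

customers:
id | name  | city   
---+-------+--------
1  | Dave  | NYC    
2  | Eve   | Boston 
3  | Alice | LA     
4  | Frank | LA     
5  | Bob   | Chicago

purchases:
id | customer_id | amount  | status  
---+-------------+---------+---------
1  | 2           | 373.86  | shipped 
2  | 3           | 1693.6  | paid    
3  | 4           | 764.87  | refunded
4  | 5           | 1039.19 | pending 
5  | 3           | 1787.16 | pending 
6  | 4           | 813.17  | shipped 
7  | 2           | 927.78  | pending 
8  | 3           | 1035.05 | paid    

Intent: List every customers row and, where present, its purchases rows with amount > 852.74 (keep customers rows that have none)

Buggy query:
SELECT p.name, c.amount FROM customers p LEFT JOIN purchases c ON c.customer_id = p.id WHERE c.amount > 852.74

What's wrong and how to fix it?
Bug: Filtering c.amount in WHERE discards the NULL rows produced by LEFT JOIN, turning it into an inner join

Fix: Put 'c.amount > 852.74' in the JOIN's ON clause instead of WHERE

Corrected query:
SELECT p.name, c.amount FROM customers p LEFT JOIN purchases c ON c.customer_id = p.id AND c.amount > 852.74

Result:
name  | amount 
------+--------
Dave  | NULL   
Eve   | 927.78 
Alice | 1035.05
Alice | 1693.6 
Alice | 1787.16
Frank | NULL   
Bob   | 1039.19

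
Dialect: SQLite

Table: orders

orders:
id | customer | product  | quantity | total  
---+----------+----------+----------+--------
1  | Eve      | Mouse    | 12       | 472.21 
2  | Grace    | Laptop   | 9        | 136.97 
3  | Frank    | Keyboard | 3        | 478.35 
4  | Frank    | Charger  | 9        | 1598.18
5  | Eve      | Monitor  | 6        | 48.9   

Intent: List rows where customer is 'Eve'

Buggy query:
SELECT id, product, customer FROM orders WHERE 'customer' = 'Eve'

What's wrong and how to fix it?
Bug: 'customer' in single quotes is a string literal, not the column; the comparison is literal-vs-literal and never true

Fix: Reference the column as customer without single quotes

Corrected query:
SELECT id, product, customer FROM orders WHERE customer = 'Eve'

Result:
id | product | customer
---+---------+---------
1  | Mouse   | Eve     
5  | Monitor | Eve     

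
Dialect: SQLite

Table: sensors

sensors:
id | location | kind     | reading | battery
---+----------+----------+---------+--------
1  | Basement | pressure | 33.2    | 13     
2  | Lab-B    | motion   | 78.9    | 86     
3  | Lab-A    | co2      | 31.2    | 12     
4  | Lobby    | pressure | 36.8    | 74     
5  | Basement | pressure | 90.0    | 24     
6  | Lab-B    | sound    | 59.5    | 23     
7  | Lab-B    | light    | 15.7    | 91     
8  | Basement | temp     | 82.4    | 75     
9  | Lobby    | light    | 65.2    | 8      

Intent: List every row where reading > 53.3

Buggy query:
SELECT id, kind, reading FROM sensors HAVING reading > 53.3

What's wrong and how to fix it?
Bug: This is a non-aggregate query (no GROUP BY, no aggregates), so in SQLite the HAVING clause is invalid here; a row-level condition belongs in WHERE

Fix: Use WHERE for row-level filtering

Corrected query:
SELECT id, kind, reading FROM sensors WHERE reading > 53.3

Result:
id | kind     | reading
---+----------+--------
2  | motion   | 78.9   
5  | pressure | 90     
6  | sound    | 59.5   
8  | temp     | 82.4   
9  | light    | 65.2   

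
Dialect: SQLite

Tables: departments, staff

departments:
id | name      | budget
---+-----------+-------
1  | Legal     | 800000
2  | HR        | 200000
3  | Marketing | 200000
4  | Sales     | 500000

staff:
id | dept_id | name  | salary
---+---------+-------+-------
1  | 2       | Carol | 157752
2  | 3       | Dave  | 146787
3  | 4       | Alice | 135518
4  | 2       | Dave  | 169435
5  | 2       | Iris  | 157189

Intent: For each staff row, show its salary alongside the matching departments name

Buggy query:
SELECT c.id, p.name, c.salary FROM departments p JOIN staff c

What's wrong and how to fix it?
Bug: Missing join condition: each staff row is matched to all departments rows instead of just its own

Fix: Add ON c.dept_id = p.id to the JOIN

Corrected query:
SELECT c.id, p.name, c.salary FROM departments p JOIN staff c ON c.dept_id = p.id

Result:
id | name      | salary
---+-----------+-------
1  | HR        | 157752
2  | Marketing | 146787
3  | Sales     | 135518
4  | HR        | 169435
5  | HR        | 157189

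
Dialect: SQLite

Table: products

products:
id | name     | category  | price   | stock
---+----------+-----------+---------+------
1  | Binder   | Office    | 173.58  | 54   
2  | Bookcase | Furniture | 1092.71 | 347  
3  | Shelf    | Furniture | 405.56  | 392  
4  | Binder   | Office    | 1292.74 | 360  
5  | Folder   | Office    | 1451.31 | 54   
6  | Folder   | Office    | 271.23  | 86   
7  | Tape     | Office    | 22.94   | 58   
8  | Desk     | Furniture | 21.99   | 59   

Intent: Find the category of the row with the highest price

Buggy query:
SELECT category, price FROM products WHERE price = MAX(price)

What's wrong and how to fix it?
Bug: MAX(price) is an aggregate and cannot be used directly in WHERE

Fix: Use a subquery: WHERE price = (SELECT MAX(price) FROM products)

Corrected query:
SELECT category, price FROM products WHERE price = (SELECT MAX(price) FROM products)

Result:
category | price  
---------+--------
Office   | 1451.31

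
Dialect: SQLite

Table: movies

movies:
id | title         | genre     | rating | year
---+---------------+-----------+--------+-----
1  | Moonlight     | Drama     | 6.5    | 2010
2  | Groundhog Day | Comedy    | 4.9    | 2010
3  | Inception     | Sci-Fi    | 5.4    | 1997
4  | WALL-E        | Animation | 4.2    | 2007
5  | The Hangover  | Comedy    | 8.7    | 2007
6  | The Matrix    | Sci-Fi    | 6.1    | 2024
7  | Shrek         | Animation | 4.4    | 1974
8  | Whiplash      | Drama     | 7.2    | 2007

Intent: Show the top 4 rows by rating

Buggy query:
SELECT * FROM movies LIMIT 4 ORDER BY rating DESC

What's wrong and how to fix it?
Bug: ORDER BY cannot follow LIMIT; LIMIT is the final clause

Fix: Swap the clauses: ORDER BY first, then LIMIT

Corrected query:
SELECT * FROM movies ORDER BY rating DESC LIMIT 4

Result:
id | title        | genre  | rating | year
---+--------------+--------+--------+-----
5  | The Hangover | Comedy | 8.7    | 2007
8  | Whiplash     | Drama  | 7.2    | 2007
1  | Moonlight    | Drama  | 6.5    | 2010
6  | The Matrix   | Sci-Fi | 6.1    | 2024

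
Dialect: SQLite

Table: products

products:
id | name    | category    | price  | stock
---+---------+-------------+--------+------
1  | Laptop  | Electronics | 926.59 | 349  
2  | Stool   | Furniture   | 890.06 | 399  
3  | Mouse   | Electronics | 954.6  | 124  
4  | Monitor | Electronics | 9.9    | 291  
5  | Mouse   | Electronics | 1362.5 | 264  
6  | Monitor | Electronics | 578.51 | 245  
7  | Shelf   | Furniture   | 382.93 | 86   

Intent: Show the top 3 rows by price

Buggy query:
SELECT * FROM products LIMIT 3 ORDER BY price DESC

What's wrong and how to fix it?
Bug: LIMIT must come after ORDER BY

Fix: Swap the clauses: ORDER BY first, then LIMIT

Corrected query:
SELECT * FROM products ORDER BY price DESC LIMIT 3

Result:
id | name   | category    | price  | stock
---+--------+-------------+--------+------
5  | Mouse  | Electronics | 1362.5 | 264  
3  | Mouse  | Electronics | 954.6  | 124  
1  | Laptop | Electronics | 926.59 | 349  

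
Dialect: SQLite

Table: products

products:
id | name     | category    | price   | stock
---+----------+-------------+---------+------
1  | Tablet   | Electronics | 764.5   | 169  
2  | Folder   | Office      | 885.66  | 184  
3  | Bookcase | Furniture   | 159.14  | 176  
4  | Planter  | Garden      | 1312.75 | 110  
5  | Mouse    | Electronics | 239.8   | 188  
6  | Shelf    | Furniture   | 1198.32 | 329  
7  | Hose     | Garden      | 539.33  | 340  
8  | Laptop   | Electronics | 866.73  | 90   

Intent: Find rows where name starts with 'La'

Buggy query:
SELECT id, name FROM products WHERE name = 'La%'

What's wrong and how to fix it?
Bug: '=' compares the literal string including the % character; pattern matching needs LIKE

Fix: Use LIKE for wildcard pattern matching

Corrected query:
SELECT id, name FROM products WHERE name LIKE 'La%'

Result:
id | name  
---+-------
8  | Laptop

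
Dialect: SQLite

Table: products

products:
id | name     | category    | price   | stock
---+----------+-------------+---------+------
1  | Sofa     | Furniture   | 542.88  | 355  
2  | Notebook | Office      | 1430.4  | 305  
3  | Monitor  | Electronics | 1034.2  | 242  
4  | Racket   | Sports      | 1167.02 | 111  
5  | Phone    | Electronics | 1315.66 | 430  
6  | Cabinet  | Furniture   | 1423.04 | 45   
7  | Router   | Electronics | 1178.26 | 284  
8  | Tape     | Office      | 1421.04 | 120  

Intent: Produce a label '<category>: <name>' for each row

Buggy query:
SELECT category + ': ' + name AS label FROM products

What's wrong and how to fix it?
Bug: SQLite uses || for string concatenation; + coerces text to numbers (yielding 0)

Fix: Replace + with || to concatenate text

Corrected query:
SELECT category || ': ' || name AS label FROM products

Result:
label               
--------------------
Furniture: Sofa     
Office: Notebook    
Electronics: Monitor
Sports: Racket      
Electronics: Phone  
Furniture: Cabinet  
Electronics: Router 
Office: Tape        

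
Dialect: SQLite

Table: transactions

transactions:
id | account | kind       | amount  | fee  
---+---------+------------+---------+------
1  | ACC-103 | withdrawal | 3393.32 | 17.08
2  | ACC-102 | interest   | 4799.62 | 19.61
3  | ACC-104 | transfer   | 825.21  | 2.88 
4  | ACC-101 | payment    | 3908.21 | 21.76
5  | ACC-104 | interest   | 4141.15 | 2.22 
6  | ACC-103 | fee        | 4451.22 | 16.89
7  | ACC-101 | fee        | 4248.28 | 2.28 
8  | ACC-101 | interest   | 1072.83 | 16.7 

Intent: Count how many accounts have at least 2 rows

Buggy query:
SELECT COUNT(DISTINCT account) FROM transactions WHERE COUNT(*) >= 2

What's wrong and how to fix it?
Bug: COUNT(*) cannot appear in WHERE; the per-group count doesn't exist yet

Fix: Use a subquery that GROUPs and filters with HAVING, then count its rows

Corrected query:
SELECT COUNT(*) FROM (SELECT account FROM transactions GROUP BY account HAVING COUNT(*) >= 2)

Result:
COUNT(*)
--------
3       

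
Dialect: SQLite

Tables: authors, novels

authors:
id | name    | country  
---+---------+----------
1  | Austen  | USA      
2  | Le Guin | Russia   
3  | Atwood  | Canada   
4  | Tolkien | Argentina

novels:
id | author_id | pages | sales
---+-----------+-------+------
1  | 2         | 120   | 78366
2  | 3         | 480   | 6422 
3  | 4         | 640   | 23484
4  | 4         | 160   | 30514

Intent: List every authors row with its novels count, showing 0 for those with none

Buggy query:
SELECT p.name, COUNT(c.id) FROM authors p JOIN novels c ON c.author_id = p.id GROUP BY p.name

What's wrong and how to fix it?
Bug: INNER JOIN drops authors rows that have no matching novels rows

Fix: Use LEFT JOIN so parents without children still appear (COUNT(c.id) gives 0)

Corrected query:
SELECT p.name, COUNT(c.id) FROM authors p LEFT JOIN novels c ON c.author_id = p.id GROUP BY p.name

Result:
name    | COUNT(c.id)
--------+------------
Atwood  | 1          
Austen  | 0          
Le Guin | 1          
Tolkien | 2          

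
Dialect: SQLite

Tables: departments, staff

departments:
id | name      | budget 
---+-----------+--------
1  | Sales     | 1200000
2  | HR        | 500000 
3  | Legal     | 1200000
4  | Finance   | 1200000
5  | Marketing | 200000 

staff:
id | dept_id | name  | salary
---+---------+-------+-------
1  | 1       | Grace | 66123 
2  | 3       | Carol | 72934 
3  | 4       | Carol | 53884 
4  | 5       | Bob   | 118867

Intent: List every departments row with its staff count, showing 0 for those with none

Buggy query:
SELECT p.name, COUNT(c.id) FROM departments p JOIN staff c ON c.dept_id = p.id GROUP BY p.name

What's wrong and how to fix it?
Bug: INNER JOIN drops departments rows that have no matching staff rows

Fix: Switch to LEFT JOIN to retain unmatched parent rows

Corrected query:
SELECT p.name, COUNT(c.id) FROM departments p LEFT JOIN staff c ON c.dept_id = p.id GROUP BY p.name

Result:
name      | COUNT(c.id)
----------+------------
Finance   | 1          
HR        | 0          
Legal     | 1          
Marketing | 1          
Sales     | 1          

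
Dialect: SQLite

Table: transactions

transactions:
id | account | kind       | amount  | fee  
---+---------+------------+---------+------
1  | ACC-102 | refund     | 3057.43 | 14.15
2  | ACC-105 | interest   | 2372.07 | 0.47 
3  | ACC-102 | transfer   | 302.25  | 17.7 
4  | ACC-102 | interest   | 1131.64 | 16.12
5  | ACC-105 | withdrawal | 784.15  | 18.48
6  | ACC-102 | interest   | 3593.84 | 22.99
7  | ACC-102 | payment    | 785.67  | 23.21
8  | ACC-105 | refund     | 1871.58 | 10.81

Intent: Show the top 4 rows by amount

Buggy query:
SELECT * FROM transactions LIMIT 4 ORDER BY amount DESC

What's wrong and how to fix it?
Bug: LIMIT must come after ORDER BY

Fix: Swap the clauses: ORDER BY first, then LIMIT

Corrected query:
SELECT * FROM transactions ORDER BY amount DESC LIMIT 4

Result:
id | account | kind     | amount  | fee  
---+---------+----------+---------+------
6  | ACC-102 | interest | 3593.84 | 22.99
1  | ACC-102 | refund   | 3057.43 | 14.15
2  | ACC-105 | interest | 2372.07 | 0.47 
8  | ACC-105 | refund   | 1871.58 | 10.81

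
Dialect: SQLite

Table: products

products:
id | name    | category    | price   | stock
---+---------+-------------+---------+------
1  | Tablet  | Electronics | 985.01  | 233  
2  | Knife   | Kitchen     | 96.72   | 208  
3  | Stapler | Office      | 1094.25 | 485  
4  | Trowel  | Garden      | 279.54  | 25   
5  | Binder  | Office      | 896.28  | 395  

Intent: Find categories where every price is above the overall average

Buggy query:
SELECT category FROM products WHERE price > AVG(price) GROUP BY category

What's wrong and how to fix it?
Bug: WHERE evaluates per row before aggregation, so AVG() is unavailable

Fix: Use a subquery for AVG and a HAVING MIN(...) filter so the condition holds for every row in the group

Corrected query:
SELECT category FROM products GROUP BY category HAVING MIN(price) > (SELECT AVG(price) FROM products)

Result:
category   
-----------
Electronics
Office     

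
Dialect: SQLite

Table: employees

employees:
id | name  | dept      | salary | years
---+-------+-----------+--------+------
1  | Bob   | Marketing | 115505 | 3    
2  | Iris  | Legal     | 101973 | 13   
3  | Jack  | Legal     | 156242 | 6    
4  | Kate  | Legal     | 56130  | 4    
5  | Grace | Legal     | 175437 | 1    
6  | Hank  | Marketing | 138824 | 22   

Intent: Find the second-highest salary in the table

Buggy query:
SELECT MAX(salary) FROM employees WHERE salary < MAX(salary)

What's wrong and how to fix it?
Bug: MAX(salary) on the right of the comparison is an aggregate-in-WHERE error

Fix: Compute the overall MAX in a subquery, then take MAX of rows below it

Corrected query:
SELECT MAX(salary) FROM employees WHERE salary < (SELECT MAX(salary) FROM employees)

Result:
MAX(salary)
-----------
156242     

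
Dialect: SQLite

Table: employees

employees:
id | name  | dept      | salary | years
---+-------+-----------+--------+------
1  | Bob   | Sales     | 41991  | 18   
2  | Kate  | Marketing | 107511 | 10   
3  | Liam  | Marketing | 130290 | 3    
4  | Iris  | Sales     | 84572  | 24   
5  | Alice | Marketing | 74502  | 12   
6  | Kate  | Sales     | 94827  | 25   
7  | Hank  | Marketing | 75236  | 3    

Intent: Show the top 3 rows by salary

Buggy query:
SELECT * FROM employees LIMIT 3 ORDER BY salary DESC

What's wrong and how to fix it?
Bug: LIMIT must come after ORDER BY

Fix: Sort with ORDER BY, then apply LIMIT

Corrected query:
SELECT * FROM employees ORDER BY salary DESC LIMIT 3

Result:
id | name | dept      | salary | years
---+------+-----------+--------+------
3  | Liam | Marketing | 130290 | 3    
2  | Kate | Marketing | 107511 | 10   
6  | Kate | Sales     | 94827  | 25   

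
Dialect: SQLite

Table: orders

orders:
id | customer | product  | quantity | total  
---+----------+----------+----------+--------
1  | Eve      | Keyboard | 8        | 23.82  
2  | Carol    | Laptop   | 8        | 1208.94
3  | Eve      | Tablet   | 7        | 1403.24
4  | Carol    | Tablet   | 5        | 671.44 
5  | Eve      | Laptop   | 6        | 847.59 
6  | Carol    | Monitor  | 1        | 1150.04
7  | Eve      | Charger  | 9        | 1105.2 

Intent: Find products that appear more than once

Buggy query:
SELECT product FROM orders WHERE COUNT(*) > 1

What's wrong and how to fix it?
Bug: COUNT(*) is an aggregate and cannot be used in WHERE

Fix: Group first, then use HAVING for the count condition

Corrected query:
SELECT product FROM orders GROUP BY product HAVING COUNT(*) > 1

Result:
product
-------
Laptop 
Tablet 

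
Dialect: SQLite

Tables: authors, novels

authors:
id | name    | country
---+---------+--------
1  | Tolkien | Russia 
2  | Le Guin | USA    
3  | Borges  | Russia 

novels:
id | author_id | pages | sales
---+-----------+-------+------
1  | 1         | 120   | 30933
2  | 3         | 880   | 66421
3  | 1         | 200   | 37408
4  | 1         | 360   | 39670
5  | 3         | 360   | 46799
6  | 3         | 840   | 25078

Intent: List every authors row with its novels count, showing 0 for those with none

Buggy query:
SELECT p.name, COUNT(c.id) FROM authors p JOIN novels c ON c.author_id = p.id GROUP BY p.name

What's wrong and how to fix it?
Bug: An inner join excludes parents with zero children

Fix: Use LEFT JOIN so parents without children still appear (COUNT(c.id) gives 0)

Corrected query:
SELECT p.name, COUNT(c.id) FROM authors p LEFT JOIN novels c ON c.author_id = p.id GROUP BY p.name

Result:
name    | COUNT(c.id)
--------+------------
Borges  | 3          
Le Guin | 0          
Tolkien | 3          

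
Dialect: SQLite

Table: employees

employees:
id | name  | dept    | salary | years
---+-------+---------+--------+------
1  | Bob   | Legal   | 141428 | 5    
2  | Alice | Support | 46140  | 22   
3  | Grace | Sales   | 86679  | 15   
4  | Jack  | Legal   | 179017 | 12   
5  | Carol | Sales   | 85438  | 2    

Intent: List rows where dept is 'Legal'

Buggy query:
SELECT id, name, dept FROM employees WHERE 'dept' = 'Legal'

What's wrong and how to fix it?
Bug: Single quotes denote string literals in SQL; the column name is being compared as a constant string

Fix: Remove the quotes around the column name (or use double quotes for an identifier)

Corrected query:
SELECT id, name, dept FROM employees WHERE dept = 'Legal'

Result:
id | name | dept 
---+------+------
1  | Bob  | Legal
4  | Jack | Legal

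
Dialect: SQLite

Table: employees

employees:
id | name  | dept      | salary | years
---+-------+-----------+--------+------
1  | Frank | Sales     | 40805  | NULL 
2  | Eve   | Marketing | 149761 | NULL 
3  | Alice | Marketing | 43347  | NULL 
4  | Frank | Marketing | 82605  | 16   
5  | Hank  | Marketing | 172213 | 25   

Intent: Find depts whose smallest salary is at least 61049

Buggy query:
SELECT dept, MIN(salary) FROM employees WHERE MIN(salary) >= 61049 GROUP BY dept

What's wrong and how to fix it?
Bug: MIN() in WHERE is a misuse of aggregate

Fix: Use HAVING for the per-group MIN condition

Corrected query:
SELECT dept, MIN(salary) FROM employees GROUP BY dept HAVING MIN(salary) >= 61049

Result:
(no rows)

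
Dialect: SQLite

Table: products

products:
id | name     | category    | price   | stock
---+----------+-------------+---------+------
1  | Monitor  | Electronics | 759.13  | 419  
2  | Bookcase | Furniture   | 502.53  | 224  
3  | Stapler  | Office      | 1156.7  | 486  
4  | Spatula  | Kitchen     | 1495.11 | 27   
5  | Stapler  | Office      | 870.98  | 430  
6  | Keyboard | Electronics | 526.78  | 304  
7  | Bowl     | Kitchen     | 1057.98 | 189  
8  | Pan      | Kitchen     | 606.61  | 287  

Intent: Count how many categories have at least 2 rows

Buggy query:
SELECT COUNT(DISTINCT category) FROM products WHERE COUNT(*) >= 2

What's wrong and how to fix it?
Bug: WHERE filters individual rows, not groups, so a group-level COUNT is invalid there

Fix: Group first with HAVING COUNT(*) >= 2, then COUNT the resulting groups

Corrected query:
SELECT COUNT(*) FROM (SELECT category FROM products GROUP BY category HAVING COUNT(*) >= 2)

Result:
COUNT(*)
--------
3       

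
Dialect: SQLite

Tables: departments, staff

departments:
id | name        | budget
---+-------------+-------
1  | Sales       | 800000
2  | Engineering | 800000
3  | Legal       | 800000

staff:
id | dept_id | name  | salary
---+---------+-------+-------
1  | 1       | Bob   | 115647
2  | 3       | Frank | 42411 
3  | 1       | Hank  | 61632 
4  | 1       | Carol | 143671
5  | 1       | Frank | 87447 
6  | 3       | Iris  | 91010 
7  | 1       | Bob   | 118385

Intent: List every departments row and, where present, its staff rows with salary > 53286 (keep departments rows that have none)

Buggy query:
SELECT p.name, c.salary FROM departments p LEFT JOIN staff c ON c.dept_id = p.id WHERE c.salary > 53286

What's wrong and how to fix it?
Bug: A WHERE condition on the right-hand table after LEFT JOIN drops unmatched parents

Fix: Put 'c.salary > 53286' in the JOIN's ON clause instead of WHERE

Corrected query:
SELECT p.name, c.salary FROM departments p LEFT JOIN staff c ON c.dept_id = p.id AND c.salary > 53286

Result:
name        | salary
------------+-------
Sales       | 61632 
Sales       | 87447 
Sales       | 115647
Sales       | 118385
Sales       | 143671
Engineering | NULL  
Legal       | 91010 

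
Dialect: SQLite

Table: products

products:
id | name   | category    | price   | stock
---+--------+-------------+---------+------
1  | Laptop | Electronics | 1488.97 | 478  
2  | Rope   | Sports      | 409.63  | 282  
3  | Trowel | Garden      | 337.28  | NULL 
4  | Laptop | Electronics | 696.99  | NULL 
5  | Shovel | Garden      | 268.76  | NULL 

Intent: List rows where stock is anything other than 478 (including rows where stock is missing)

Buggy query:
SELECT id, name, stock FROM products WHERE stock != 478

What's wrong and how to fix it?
Bug: Inequality against NULL is unknown, not true; rows with NULL are dropped

Fix: Add an explicit OR stock IS NULL to include the missing-value rows

Corrected query:
SELECT id, name, stock FROM products WHERE stock != 478 OR stock IS NULL

Result:
id | name   | stock
---+--------+------
2  | Rope   | 282  
3  | Trowel | NULL 
4  | Laptop | NULL 
5  | Shovel | NULL 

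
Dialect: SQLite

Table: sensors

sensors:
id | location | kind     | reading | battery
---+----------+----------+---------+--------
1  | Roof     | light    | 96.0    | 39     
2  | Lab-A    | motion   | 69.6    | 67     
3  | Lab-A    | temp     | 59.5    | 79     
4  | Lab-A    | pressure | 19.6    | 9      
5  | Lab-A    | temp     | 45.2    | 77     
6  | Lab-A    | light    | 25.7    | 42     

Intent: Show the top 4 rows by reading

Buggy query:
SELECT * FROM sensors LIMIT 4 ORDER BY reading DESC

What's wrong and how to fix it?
Bug: LIMIT must come after ORDER BY

Fix: Swap the clauses: ORDER BY first, then LIMIT

Corrected query:
SELECT * FROM sensors ORDER BY reading DESC LIMIT 4

Result:
id | location | kind   | reading | battery
---+----------+--------+---------+--------
1  | Roof     | light  | 96      | 39     
2  | Lab-A    | motion | 69.6    | 67     
3  | Lab-A    | temp   | 59.5    | 79     
5  | Lab-A    | temp   | 45.2    | 77     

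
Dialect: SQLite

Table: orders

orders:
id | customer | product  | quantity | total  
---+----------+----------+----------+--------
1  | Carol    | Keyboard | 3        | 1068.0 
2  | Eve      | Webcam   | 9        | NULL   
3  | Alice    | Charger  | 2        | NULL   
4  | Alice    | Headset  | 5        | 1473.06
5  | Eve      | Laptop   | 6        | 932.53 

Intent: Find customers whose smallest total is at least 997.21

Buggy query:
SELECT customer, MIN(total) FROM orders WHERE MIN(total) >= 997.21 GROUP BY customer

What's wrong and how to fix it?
Bug: Aggregates like MIN are computed per group after WHERE runs

Fix: Replace WHERE with HAVING after the GROUP BY

Corrected query:
SELECT customer, MIN(total) FROM orders GROUP BY customer HAVING MIN(total) >= 997.21

Result:
customer | MIN(total)
---------+-----------
Alice    | 1473.06   
Carol    | 1068      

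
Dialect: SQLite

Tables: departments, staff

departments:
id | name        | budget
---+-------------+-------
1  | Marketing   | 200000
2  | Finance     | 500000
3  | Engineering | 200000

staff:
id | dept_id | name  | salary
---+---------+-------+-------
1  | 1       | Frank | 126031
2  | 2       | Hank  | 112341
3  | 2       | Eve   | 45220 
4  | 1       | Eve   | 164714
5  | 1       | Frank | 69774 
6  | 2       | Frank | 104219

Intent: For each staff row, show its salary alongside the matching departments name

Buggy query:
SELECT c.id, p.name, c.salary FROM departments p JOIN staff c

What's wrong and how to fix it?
Bug: Missing join condition: each staff row is matched to all departments rows instead of just its own

Fix: Add ON c.dept_id = p.id to the JOIN

Corrected query:
SELECT c.id, p.name, c.salary FROM departments p JOIN staff c ON c.dept_id = p.id

Result:
id | name      | salary
---+-----------+-------
1  | Marketing | 126031
2  | Finance   | 112341
3  | Finance   | 45220 
4  | Marketing | 164714
5  | Marketing | 69774 
6  | Finance   | 104219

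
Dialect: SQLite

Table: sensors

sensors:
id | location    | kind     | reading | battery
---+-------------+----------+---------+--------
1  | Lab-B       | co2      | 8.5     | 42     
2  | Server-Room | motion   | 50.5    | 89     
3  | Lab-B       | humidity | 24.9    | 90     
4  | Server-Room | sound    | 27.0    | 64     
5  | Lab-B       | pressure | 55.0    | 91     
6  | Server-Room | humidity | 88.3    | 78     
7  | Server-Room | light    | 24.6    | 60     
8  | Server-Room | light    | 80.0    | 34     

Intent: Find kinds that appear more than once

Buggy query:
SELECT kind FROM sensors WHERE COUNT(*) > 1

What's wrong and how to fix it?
Bug: COUNT(*) is an aggregate and cannot be used in WHERE

Fix: GROUP BY kind, then filter groups with HAVING COUNT(*) > 1

Corrected query:
SELECT kind FROM sensors GROUP BY kind HAVING COUNT(*) > 1

Result:
kind    
--------
humidity
light   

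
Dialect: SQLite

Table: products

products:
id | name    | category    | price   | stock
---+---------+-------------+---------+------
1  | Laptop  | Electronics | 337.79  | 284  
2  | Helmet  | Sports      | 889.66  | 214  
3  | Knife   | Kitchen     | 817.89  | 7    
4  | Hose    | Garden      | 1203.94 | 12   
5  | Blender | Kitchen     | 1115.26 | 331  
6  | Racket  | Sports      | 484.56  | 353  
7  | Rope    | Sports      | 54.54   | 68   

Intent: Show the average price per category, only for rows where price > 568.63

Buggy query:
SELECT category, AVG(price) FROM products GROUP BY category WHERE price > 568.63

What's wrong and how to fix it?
Bug: Row-level WHERE must come before GROUP BY in the clause order

Fix: Move the WHERE clause before GROUP BY

Corrected query:
SELECT category, AVG(price) FROM products WHERE price > 568.63 GROUP BY category

Result:
category | AVG(price)
---------+-----------
Garden   | 1203.94   
Kitchen  | 966.575   
Sports   | 889.66    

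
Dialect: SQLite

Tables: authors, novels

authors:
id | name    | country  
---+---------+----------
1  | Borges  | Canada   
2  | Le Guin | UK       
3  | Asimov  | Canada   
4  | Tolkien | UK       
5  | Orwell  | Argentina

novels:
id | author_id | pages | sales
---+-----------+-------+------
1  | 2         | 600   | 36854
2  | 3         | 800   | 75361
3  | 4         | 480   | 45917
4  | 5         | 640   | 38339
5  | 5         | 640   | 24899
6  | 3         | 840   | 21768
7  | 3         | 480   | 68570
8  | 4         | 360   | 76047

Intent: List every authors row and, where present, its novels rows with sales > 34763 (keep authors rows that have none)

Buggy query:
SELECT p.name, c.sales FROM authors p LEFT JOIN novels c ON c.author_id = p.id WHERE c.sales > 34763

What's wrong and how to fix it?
Bug: Filtering c.sales in WHERE discards the NULL rows produced by LEFT JOIN, turning it into an inner join

Fix: Move the right-table condition into the ON clause so unmatched parents are kept

Corrected query:
SELECT p.name, c.sales FROM authors p LEFT JOIN novels c ON c.author_id = p.id AND c.sales > 34763

Result:
name    | sales
--------+------
Borges  | NULL 
Le Guin | 36854
Asimov  | 68570
Asimov  | 75361
Tolkien | 45917
Tolkien | 76047
Orwell  | 38339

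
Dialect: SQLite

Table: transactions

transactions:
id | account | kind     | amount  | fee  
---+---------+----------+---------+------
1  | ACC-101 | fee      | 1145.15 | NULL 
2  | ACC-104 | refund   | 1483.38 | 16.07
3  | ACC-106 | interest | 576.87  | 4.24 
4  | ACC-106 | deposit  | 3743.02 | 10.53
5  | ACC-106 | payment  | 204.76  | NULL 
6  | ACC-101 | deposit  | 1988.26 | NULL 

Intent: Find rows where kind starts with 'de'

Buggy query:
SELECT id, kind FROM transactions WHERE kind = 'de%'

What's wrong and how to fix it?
Bug: Wildcards only work with LIKE; '=' treats '%' as a literal character

Fix: Replace '=' with LIKE so 'de%' is treated as a pattern

Corrected query:
SELECT id, kind FROM transactions WHERE kind LIKE 'de%'

Result:
id | kind   
---+--------
4  | deposit
6  | deposit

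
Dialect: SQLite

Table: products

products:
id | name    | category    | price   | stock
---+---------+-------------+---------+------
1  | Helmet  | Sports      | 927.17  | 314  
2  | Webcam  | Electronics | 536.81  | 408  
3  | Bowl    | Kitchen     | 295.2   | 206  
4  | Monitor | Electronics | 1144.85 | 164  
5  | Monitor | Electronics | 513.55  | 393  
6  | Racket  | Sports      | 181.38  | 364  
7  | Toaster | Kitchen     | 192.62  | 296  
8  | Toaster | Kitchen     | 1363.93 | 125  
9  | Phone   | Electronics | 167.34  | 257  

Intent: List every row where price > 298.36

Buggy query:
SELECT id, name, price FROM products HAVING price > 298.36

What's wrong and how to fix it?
Bug: This is a non-aggregate query (no GROUP BY, no aggregates), so in SQLite the HAVING clause is invalid here; a row-level condition belongs in WHERE

Fix: Replace HAVING with WHERE since the condition applies to individual rows

Corrected query:
SELECT id, name, price FROM products WHERE price > 298.36

Result:
id | name    | price  
---+---------+--------
1  | Helmet  | 927.17 
2  | Webcam  | 536.81 
4  | Monitor | 1144.85
5  | Monitor | 513.55 
8  | Toaster | 1363.93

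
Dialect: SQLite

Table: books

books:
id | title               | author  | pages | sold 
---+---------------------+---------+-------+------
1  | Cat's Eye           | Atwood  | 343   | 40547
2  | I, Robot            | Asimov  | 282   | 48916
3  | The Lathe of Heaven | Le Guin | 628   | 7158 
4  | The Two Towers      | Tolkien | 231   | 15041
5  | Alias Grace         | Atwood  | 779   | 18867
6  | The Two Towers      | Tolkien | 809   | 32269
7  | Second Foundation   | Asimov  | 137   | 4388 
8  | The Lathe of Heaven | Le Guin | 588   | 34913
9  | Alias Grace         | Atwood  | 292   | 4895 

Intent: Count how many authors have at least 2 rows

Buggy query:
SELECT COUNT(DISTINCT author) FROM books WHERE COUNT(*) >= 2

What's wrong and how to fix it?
Bug: WHERE filters individual rows, not groups, so a group-level COUNT is invalid there

Fix: Use a subquery that GROUPs and filters with HAVING, then count its rows

Corrected query:
SELECT COUNT(*) FROM (SELECT author FROM books GROUP BY author HAVING COUNT(*) >= 2)

Result:
COUNT(*)
--------
4       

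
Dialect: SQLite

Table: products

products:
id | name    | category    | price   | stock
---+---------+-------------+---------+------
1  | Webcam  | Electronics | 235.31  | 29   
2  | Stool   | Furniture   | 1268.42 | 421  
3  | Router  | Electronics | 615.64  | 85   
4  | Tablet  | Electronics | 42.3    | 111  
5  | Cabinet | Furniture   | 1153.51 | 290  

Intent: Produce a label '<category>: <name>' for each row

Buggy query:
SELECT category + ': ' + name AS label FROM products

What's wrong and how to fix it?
Bug: SQLite uses || for string concatenation; + coerces text to numbers (yielding 0)

Fix: Replace + with || to concatenate text

Corrected query:
SELECT category || ': ' || name AS label FROM products

Result:
label              
-------------------
Electronics: Webcam
Furniture: Stool   
Electronics: Router
Electronics: Tablet
Furniture: Cabinet 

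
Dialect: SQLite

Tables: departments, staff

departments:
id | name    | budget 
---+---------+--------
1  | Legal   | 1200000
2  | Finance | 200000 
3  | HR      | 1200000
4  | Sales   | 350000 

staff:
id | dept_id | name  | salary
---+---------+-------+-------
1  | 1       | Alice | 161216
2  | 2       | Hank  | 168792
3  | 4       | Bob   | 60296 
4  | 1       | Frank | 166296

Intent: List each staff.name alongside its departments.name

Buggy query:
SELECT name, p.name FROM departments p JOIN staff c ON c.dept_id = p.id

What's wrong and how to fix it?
Bug: Both tables have a 'name' column; the unqualified reference is ambiguous

Fix: Qualify the column with its table alias (c.name)

Corrected query:
SELECT c.name, p.name FROM departments p JOIN staff c ON c.dept_id = p.id

Result:
name  | name   
------+--------
Alice | Legal  
Hank  | Finance
Bob   | Sales  
Frank | Legal  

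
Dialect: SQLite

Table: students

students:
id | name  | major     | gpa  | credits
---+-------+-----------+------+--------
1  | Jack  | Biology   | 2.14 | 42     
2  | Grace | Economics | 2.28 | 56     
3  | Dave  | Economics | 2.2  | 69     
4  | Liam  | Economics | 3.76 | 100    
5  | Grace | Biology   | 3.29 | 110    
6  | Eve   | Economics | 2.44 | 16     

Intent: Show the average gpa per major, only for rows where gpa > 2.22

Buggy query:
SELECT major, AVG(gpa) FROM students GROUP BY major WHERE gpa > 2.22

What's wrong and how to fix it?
Bug: Row-level WHERE must come before GROUP BY in the clause order

Fix: Place WHERE between FROM and GROUP BY

Corrected query:
SELECT major, AVG(gpa) FROM students WHERE gpa > 2.22 GROUP BY major

Result:
major     | AVG(gpa)
----------+---------
Biology   | 3.29    
Economics | 2.826667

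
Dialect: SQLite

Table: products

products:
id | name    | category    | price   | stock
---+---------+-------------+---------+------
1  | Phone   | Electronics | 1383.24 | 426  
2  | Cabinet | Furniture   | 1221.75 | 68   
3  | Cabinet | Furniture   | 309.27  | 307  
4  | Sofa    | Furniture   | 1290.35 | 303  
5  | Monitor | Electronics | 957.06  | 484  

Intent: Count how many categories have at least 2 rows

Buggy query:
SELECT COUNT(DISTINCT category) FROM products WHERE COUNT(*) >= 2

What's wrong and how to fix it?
Bug: WHERE filters individual rows, not groups, so a group-level COUNT is invalid there

Fix: Use a subquery that GROUPs and filters with HAVING, then count its rows

Corrected query:
SELECT COUNT(*) FROM (SELECT category FROM products GROUP BY category HAVING COUNT(*) >= 2)

Result:
COUNT(*)
--------
2       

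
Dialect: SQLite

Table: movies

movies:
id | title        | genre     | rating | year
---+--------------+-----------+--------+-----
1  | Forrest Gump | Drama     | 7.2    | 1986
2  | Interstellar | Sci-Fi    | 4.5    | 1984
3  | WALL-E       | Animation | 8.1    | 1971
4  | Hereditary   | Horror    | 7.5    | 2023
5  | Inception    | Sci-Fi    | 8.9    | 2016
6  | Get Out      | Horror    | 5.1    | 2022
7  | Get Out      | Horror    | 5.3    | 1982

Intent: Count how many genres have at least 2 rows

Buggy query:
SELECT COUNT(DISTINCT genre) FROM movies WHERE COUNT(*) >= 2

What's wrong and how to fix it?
Bug: WHERE filters individual rows, not groups, so a group-level COUNT is invalid there

Fix: Use a subquery that GROUPs and filters with HAVING, then count its rows

Corrected query:
SELECT COUNT(*) FROM (SELECT genre FROM movies GROUP BY genre HAVING COUNT(*) >= 2)

Result:
COUNT(*)
--------
2       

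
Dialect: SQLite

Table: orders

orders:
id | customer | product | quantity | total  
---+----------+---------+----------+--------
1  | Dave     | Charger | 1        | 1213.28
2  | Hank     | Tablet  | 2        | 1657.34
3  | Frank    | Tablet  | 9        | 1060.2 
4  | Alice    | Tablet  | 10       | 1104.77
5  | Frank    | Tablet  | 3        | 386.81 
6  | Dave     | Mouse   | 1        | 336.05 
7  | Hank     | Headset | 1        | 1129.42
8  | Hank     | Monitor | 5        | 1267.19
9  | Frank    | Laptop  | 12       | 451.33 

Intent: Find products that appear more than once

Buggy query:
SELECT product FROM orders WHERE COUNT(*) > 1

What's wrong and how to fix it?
Bug: WHERE can't reference COUNT(*); aggregates are computed after WHERE

Fix: GROUP BY product, then filter groups with HAVING COUNT(*) > 1

Corrected query:
SELECT product FROM orders GROUP BY product HAVING COUNT(*) > 1

Result:
product
-------
Tablet 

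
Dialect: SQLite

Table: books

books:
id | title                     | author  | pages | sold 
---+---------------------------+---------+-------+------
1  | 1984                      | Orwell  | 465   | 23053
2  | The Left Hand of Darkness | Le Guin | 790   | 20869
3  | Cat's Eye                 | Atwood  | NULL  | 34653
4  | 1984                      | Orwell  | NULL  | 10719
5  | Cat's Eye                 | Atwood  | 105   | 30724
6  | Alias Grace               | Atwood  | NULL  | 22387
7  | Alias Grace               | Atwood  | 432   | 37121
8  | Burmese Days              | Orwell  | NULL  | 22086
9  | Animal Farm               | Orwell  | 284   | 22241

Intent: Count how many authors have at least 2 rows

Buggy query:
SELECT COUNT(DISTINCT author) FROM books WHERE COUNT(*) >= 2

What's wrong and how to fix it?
Bug: WHERE filters individual rows, not groups, so a group-level COUNT is invalid there

Fix: Use a subquery that GROUPs and filters with HAVING, then count its rows

Corrected query:
SELECT COUNT(*) FROM (SELECT author FROM books GROUP BY author HAVING COUNT(*) >= 2)

Result:
COUNT(*)
--------
2       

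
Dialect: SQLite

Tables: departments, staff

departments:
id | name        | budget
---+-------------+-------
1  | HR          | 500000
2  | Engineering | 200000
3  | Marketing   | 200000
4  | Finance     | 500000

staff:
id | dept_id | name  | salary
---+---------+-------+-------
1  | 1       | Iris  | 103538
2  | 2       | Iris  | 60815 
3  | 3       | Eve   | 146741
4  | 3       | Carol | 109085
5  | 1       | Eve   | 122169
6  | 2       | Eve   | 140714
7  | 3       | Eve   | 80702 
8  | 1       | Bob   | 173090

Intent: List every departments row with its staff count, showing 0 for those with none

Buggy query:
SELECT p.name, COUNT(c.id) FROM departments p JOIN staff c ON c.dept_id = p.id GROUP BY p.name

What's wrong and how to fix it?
Bug: INNER JOIN drops departments rows that have no matching staff rows

Fix: Use LEFT JOIN so parents without children still appear (COUNT(c.id) gives 0)

Corrected query:
SELECT p.name, COUNT(c.id) FROM departments p LEFT JOIN staff c ON c.dept_id = p.id GROUP BY p.name

Result:
name        | COUNT(c.id)
------------+------------
Engineering | 2          
Finance     | 0          
HR          | 3          
Marketing   | 3          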